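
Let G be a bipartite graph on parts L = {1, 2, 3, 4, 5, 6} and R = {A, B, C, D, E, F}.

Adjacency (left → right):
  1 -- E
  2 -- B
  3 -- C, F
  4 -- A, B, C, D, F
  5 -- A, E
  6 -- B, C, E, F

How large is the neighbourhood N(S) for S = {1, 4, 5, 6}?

The union of neighbours of {1, 4, 5, 6} is {A, B, C, D, E, F}, which has 6 elements.
Since |N(S)| = 6 ≥ |S| = 4, Hall's condition holds for this subset.

6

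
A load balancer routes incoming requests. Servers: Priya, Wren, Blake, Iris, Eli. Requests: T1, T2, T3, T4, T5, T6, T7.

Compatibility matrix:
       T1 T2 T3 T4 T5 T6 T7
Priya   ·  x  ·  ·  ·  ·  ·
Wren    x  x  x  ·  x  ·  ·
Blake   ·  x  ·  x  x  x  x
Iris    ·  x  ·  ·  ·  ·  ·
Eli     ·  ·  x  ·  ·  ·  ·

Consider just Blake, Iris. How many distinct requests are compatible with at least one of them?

5

The union of neighbours of {Blake, Iris} is {T2, T4, T5, T6, T7}, which has 5 elements.
Since |N(S)| = 5 ≥ |S| = 2, Hall's condition holds for this subset.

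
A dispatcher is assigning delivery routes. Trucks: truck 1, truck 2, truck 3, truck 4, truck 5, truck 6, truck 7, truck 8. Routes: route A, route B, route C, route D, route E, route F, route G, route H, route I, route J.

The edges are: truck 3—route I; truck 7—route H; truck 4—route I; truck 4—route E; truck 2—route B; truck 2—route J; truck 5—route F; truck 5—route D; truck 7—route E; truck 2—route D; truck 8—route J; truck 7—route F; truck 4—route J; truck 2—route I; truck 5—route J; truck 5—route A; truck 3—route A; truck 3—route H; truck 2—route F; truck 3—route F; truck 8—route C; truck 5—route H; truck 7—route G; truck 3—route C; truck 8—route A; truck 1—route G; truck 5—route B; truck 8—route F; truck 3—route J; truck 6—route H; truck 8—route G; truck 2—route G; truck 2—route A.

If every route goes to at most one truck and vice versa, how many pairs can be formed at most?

A valid assignment of size 8: truck 1–route G, truck 2–route D, truck 3–route C, truck 4–route I, truck 5–route A, truck 6–route H, truck 7–route E, truck 8–route J.
This saturates every truck, so 8 is the maximum.

8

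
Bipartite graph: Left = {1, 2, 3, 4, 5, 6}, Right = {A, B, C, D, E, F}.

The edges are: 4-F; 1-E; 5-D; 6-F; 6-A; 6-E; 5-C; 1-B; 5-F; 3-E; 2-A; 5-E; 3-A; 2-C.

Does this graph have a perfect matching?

One maximum matching: 1→B, 2→C, 3→A, 4→F, 5→D, 6→E.
Every left vertex is matched, so this is a perfect matching.

Yes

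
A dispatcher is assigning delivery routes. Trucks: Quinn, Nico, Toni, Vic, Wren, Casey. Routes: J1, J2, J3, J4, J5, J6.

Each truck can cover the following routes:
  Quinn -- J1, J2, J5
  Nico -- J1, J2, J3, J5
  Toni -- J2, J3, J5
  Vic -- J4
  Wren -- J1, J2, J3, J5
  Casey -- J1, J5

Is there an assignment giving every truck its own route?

No

The set {Quinn, Nico, Toni, Wren, Casey} has only 4 neighbours ({J1, J2, J3, J5}), so by Hall's theorem at most 5 of the 6 trucks can be matched.
Hence no matching covers every truck.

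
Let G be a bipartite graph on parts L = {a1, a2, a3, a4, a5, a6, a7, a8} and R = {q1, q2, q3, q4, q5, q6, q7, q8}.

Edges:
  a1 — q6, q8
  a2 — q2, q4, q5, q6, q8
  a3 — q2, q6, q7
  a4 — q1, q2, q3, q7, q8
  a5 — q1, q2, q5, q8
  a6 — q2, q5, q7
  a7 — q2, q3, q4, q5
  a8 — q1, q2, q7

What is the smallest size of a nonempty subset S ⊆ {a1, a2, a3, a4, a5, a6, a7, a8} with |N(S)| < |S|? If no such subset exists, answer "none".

A matching saturating every left vertex exists, for instance a1→q8, a2→q6, a3→q7, a4→q3, a5→q1, a6→q5, a7→q4, a8→q2.
By Hall's marriage theorem, this means |N(S)| ≥ |S| for every subset S, so no violating subset exists.

none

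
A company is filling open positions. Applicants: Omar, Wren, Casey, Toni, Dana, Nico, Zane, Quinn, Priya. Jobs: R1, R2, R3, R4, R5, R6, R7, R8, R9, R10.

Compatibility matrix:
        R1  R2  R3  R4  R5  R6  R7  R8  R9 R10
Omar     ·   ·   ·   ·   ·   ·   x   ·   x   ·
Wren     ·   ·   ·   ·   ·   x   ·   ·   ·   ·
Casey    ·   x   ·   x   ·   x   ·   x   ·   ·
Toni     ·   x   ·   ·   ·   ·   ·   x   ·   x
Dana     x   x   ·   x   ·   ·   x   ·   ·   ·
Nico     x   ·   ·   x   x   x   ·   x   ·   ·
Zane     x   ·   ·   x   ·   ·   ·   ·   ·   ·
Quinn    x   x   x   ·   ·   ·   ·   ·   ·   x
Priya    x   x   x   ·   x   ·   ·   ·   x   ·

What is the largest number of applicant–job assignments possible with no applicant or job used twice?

A valid assignment of size 9: Omar-R7, Wren-R6, Casey-R8, Toni-R10, Dana-R4, Nico-R5, Zane-R1, Quinn-R3, Priya-R9.
This saturates every applicant, so 9 is the maximum.

9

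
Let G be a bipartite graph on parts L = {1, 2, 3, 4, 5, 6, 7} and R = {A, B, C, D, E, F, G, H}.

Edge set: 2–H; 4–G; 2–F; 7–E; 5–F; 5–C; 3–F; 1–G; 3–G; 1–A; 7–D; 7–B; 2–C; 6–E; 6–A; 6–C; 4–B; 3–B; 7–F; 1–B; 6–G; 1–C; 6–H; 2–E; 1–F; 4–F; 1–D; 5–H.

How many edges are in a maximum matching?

A valid assignment of size 7: 1→D, 2→H, 3→G, 4→F, 5→C, 6→A, 7→B.
All 7 left vertices are matched, so no larger matching exists.

7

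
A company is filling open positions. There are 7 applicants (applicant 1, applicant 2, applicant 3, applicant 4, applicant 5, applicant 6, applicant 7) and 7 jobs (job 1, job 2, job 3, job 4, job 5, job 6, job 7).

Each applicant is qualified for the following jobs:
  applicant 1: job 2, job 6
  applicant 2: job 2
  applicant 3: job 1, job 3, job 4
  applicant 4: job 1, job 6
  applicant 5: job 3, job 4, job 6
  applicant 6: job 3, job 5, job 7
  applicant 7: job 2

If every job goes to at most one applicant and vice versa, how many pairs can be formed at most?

6

One maximum matching: applicant 1-job 6, applicant 2-job 2, applicant 3-job 4, applicant 4-job 1, applicant 5-job 3, applicant 6-job 5.
The set {applicant 2, applicant 7} has only 1 neighbour ({job 2}), so by Hall's theorem at most 6 of the 7 applicants can be matched.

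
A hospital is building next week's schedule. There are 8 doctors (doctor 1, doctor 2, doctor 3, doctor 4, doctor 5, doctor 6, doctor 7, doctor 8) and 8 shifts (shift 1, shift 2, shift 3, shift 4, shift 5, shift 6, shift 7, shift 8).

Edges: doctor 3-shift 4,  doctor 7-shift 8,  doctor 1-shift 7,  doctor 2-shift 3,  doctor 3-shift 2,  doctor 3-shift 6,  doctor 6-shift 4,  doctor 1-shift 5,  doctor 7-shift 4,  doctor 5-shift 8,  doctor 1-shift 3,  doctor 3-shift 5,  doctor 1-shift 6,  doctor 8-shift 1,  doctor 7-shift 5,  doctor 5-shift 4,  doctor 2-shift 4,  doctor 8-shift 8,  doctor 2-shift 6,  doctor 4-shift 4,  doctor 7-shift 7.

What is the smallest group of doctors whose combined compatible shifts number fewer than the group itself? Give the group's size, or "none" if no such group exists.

2

Take S = {doctor 4, doctor 6}. Its neighbourhood is {shift 4}, so |N(S)| = 1 < |S| = 2.
No single vertex violates Hall's condition since each has at least one neighbour, so 2 is the minimum.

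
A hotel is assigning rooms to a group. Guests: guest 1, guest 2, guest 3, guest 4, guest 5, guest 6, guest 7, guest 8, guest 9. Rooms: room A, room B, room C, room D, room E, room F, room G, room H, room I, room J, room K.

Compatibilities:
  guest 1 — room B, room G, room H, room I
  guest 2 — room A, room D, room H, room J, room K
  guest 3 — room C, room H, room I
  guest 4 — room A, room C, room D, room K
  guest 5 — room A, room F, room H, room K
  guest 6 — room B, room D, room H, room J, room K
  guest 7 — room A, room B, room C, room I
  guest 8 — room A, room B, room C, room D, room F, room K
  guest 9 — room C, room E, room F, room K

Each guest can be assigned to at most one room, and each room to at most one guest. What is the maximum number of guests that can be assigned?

9

A valid assignment of size 9: guest 1→room G, guest 2→room D, guest 3→room H, guest 4→room A, guest 5→room F, guest 6→room J, guest 7→room I, guest 8→room C, guest 9→room K.
All 9 guests are matched, so no larger matching exists.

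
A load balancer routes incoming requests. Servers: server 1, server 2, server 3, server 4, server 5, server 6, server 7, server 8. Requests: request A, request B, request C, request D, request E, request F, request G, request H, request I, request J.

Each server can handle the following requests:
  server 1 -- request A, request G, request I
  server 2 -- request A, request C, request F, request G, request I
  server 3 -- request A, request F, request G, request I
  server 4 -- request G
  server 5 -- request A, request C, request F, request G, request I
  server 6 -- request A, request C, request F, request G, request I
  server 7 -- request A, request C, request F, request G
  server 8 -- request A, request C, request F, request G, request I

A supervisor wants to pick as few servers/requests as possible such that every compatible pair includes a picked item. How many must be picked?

5

The 5 edges server 1–request I, server 2–request C, server 3–request A, server 4–request G, server 5–request F form a matching, so any vertex cover needs at least 5 vertices (one per matched edge).
Conversely {request A, request C, request F, request G, request I} meets every edge and has exactly 5 vertices, so 5 is optimal.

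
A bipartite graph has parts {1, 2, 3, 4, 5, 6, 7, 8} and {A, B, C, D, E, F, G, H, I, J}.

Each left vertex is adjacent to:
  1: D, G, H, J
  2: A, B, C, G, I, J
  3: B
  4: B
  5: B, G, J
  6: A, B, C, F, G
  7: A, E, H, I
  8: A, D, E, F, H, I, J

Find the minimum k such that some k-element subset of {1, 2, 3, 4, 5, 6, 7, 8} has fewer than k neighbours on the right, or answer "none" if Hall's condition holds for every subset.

2

Take S = {3, 4}. Its neighbourhood is {B}, so |N(S)| = 1 < |S| = 2.
No single vertex violates Hall's condition since each has at least one neighbour, so 2 is the minimum.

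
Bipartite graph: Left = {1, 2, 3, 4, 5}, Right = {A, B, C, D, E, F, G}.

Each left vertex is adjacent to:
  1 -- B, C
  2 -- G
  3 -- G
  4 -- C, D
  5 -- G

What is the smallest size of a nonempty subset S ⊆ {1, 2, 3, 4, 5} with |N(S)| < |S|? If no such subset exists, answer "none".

2

Take S = {2, 3}. Its neighbourhood is {G}, so |N(S)| = 1 < |S| = 2.
No single vertex violates Hall's condition since each has at least one neighbour, so 2 is the minimum.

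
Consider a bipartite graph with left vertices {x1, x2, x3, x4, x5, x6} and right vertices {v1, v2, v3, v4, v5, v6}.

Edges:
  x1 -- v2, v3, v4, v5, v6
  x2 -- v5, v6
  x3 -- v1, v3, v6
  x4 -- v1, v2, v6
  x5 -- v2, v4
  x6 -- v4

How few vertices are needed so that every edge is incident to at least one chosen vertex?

The 6 edges x1–v3, x2–v5, x3–v6, x4–v1, x5–v2, x6–v4 form a matching, so any vertex cover needs at least 6 vertices (one per matched edge).
Conversely {x1, x2, x3, x4, x5, x6} meets every edge and has exactly 6 vertices, so 6 is optimal.

6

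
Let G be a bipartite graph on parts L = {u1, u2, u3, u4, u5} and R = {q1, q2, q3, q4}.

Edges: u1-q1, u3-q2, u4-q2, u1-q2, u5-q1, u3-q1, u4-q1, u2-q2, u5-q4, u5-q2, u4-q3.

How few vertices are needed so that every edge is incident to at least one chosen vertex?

4

A maximum matching has 4 edges (e.g. u1–q1, u2–q2, u4–q3, u5–q4).
By König's theorem the minimum vertex cover has the same size. One such cover is {u4, u5, q1, q2}.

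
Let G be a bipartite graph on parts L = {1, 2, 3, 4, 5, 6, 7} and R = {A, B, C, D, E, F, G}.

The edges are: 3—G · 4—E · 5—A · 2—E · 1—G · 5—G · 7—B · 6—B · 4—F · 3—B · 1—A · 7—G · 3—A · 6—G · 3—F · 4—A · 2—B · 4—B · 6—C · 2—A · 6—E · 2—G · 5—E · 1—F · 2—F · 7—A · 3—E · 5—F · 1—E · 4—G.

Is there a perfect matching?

No

The set {1, 2, 3, 4, 5, 7} has only 5 neighbours ({A, B, E, F, G}), so by Hall's theorem at most 6 of the 7 left vertices can be matched.
Hence no matching covers every left vertex.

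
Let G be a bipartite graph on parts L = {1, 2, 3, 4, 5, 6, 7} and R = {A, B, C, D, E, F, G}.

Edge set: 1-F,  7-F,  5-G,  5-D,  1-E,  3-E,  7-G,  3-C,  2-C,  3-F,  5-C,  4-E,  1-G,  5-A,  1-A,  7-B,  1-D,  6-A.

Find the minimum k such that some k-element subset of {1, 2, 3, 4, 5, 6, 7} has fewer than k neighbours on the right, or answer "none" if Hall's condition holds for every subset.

A matching saturating every left vertex exists, for instance 1→G, 2→C, 3→F, 4→E, 5→D, 6→A, 7→B.
By Hall's marriage theorem, this means |N(S)| ≥ |S| for every subset S, so no violating subset exists.

none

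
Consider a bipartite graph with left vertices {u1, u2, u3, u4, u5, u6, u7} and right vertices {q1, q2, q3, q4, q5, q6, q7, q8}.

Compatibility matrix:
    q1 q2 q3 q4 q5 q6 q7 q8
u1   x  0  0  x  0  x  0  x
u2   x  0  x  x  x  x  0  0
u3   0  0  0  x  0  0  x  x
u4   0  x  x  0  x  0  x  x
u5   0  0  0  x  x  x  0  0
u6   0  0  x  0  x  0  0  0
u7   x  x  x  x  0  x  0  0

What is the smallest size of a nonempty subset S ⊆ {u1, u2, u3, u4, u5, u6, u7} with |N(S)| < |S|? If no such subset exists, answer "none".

A matching saturating every left vertex exists, for instance u1→q4, u2→q1, u3→q8, u4→q7, u5→q5, u6→q3, u7→q6.
By Hall's marriage theorem, this means |N(S)| ≥ |S| for every subset S, so no violating subset exists.

none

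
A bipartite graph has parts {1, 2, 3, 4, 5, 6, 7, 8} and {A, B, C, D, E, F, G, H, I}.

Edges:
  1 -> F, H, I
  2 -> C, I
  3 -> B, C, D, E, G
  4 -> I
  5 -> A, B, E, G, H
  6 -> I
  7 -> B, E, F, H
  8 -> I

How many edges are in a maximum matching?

6

For example, pair 1→F, 2→C, 3→E, 4→I, 5→G, 7→H.
The set {4, 6, 8} has only 1 neighbour ({I}), so by Hall's theorem at most 6 of the 8 left vertices can be matched.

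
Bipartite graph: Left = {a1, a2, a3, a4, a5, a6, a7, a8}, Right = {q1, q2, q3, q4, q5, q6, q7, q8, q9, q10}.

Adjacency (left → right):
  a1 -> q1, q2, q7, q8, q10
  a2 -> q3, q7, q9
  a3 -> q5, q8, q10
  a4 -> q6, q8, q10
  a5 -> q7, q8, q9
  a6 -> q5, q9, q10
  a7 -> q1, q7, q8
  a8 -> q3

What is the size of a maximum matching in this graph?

One maximum matching: a1–q1, a2–q9, a3–q10, a4–q6, a5–q7, a6–q5, a7–q8, a8–q3.
All 8 left vertices are matched, so no larger matching exists.

8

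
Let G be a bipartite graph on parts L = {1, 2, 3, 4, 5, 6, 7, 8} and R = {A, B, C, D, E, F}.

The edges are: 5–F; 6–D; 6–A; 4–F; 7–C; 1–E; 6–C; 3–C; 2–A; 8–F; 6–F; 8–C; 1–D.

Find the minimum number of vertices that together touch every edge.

5

A maximum matching has 5 edges (e.g. 1–E, 2–A, 3–C, 4–F, 6–D).
By König's theorem the minimum vertex cover has the same size. One such cover is {1, 2, 6, C, F}.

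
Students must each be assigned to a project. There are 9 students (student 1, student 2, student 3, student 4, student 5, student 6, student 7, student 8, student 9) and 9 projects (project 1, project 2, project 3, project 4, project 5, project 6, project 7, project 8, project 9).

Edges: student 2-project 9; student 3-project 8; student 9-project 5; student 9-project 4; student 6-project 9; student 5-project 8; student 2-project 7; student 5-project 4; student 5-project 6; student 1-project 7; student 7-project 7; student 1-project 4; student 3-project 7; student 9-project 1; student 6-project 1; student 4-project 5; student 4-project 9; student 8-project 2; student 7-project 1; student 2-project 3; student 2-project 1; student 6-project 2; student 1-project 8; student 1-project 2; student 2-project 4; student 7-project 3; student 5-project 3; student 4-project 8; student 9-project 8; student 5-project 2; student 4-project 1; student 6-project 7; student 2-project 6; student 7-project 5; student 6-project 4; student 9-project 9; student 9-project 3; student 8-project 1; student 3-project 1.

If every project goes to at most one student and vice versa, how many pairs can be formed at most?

One maximum matching: student 1-project 4, student 2-project 6, student 3-project 8, student 4-project 1, student 5-project 3, student 6-project 7, student 7-project 5, student 8-project 2, student 9-project 9.
This saturates every student, so 9 is the maximum.

9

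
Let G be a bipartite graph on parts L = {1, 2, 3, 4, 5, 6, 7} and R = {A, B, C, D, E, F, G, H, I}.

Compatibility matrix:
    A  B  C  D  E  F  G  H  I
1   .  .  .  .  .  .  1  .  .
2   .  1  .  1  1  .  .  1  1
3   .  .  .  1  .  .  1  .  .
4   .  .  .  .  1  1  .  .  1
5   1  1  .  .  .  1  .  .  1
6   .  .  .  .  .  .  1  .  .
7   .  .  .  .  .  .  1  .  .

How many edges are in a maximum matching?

One maximum matching: 1-G, 2-H, 3-D, 4-E, 5-I.
The set {1, 6, 7} has only 1 neighbour ({G}), so by Hall's theorem at most 5 of the 7 left vertices can be matched.

5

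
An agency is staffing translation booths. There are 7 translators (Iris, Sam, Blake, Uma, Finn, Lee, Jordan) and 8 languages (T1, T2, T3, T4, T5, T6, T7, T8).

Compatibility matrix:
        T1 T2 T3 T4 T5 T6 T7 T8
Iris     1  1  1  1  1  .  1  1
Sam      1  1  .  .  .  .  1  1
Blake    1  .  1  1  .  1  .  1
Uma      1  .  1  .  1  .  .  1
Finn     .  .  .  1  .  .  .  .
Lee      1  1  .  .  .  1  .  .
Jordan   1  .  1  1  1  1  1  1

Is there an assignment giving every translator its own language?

Yes

One maximum matching: Iris-T5, Sam-T2, Blake-T3, Uma-T8, Finn-T4, Lee-T6, Jordan-T7.
Every translator is matched, so this matching saturates all of them.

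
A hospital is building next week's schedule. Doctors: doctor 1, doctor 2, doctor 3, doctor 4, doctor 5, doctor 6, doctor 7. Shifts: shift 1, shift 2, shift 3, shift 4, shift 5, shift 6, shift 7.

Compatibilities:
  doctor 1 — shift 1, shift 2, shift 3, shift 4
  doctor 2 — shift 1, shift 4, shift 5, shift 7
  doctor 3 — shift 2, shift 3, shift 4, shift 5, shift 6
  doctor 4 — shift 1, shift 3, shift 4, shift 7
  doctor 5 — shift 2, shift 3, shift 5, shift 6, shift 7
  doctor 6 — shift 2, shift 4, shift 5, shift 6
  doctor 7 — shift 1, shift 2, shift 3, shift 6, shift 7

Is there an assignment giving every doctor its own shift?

Yes

For example, pair doctor 1–shift 2, doctor 2–shift 1, doctor 3–shift 6, doctor 4–shift 3, doctor 5–shift 5, doctor 6–shift 4, doctor 7–shift 7.
Every doctor is matched, so this is a perfect matching.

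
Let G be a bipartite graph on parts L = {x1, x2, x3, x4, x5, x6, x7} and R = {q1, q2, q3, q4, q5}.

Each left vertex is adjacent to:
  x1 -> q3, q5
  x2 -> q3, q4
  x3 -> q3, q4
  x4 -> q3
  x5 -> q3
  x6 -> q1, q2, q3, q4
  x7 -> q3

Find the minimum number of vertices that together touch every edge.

{x1, x6, q3, q4} is a vertex cover of size 4: every edge has an endpoint in this set.
No smaller cover exists because x1–q5, x2–q3, x3–q4, x6–q2 is a matching of size 4, and a cover must include an endpoint of each of these disjoint edges (König's theorem).

4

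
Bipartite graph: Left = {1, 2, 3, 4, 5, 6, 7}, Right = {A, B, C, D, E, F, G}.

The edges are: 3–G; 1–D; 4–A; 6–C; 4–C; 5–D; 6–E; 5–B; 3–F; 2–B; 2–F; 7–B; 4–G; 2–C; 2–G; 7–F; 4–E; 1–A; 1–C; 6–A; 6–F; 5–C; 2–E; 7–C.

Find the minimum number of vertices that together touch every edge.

7

A maximum matching has 7 edges (e.g. 1–D, 2–G, 3–F, 4–E, 5–C, 6–A, 7–B).
By König's theorem the minimum vertex cover has the same size. One such cover is {1, 2, 3, 4, 5, 6, 7}.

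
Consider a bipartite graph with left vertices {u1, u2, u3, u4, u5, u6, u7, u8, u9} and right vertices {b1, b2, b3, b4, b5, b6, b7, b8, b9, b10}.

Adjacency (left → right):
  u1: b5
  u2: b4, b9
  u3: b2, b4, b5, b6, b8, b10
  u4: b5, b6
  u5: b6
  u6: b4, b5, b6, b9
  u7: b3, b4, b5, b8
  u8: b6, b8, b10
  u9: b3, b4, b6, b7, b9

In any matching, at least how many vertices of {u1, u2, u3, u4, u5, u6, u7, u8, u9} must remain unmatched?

1

A valid assignment of size 8: u1–b5, u2–b9, u3–b2, u4–b6, u6–b4, u7–b3, u8–b8, u9–b7.
The set {u1, u4, u5} has only 2 neighbours ({b5, b6}), so by Hall's theorem at most 8 of the 9 left vertices can be matched.
That matches 8 of the 9, leaving 1 unmatched; no matching can do better.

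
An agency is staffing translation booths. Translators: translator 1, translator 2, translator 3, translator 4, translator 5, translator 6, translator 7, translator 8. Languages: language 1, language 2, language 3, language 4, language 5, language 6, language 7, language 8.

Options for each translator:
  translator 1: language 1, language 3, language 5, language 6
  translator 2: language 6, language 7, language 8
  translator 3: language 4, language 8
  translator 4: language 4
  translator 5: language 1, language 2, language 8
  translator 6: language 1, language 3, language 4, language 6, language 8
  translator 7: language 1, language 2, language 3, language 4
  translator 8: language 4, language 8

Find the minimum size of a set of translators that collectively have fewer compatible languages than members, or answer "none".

Take S = {translator 3, translator 4, translator 8}. Its neighbourhood is {language 4, language 8}, so |N(S)| = 2 < |S| = 3.
Every subset of size less than 3 has at least as many neighbours as members, so 3 is the minimum.

3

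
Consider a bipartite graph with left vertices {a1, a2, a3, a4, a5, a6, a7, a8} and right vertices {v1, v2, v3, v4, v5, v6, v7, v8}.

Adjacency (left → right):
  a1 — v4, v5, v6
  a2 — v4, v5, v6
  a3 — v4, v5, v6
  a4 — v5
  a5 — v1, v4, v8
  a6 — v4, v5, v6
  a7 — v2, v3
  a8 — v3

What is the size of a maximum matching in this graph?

A valid assignment of size 6: a1-v5, a2-v4, a3-v6, a5-v1, a7-v2, a8-v3.
The set {a1, a2, a3, a4, a6} has only 3 neighbours ({v4, v5, v6}), so by Hall's theorem at most 6 of the 8 left vertices can be matched.

6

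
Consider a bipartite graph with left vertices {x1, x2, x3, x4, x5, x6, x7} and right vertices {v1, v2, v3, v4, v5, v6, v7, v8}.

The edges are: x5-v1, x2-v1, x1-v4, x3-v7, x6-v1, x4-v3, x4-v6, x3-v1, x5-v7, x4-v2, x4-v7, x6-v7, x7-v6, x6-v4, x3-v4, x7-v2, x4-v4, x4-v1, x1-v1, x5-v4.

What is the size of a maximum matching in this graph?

A valid assignment of size 5: x1–v4, x2–v1, x3–v7, x4–v3, x7–v2.
The set {x1, x2, x3, x5, x6} has only 3 neighbours ({v1, v4, v7}), so by Hall's theorem at most 5 of the 7 left vertices can be matched.

5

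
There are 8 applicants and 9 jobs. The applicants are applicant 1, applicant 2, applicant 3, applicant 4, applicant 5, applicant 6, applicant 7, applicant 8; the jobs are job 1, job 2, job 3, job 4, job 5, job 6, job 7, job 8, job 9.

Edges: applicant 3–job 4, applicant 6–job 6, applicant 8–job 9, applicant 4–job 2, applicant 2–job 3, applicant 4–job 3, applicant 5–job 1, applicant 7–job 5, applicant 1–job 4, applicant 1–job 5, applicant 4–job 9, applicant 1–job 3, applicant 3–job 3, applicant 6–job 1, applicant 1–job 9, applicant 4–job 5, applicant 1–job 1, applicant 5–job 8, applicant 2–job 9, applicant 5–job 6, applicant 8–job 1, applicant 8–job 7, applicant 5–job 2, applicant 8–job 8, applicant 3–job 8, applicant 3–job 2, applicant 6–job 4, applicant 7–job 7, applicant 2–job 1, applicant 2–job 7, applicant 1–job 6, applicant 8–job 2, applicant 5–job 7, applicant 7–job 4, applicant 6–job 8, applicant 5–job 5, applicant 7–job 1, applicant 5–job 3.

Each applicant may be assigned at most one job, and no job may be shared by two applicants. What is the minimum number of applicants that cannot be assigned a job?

One maximum matching: applicant 1–job 5, applicant 2–job 1, applicant 3–job 2, applicant 4–job 3, applicant 5–job 7, applicant 6–job 6, applicant 7–job 4, applicant 8–job 9.
This saturates every applicant, so 8 is the maximum.
That matches 8 of the 8, leaving 0 unmatched; no matching can do better.

0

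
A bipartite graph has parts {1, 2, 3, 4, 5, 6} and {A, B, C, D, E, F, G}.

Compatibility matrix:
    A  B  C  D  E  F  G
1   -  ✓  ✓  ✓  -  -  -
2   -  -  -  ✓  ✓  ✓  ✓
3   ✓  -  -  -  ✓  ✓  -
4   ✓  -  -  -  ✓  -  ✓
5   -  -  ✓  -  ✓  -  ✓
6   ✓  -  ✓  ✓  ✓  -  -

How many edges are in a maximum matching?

A valid assignment of size 6: 1→B, 2→D, 3→F, 4→G, 5→C, 6→E.
This saturates every left vertex, so 6 is the maximum.

6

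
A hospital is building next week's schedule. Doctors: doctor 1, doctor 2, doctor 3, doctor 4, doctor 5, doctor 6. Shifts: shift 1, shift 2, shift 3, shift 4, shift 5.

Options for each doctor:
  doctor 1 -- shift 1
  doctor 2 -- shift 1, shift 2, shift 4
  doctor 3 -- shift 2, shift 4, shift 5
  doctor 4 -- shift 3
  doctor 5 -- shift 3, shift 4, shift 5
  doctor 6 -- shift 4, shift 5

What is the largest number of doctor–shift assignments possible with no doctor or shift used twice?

One maximum matching: doctor 1–shift 1, doctor 2–shift 2, doctor 3–shift 4, doctor 4–shift 3, doctor 5–shift 5.
The set {doctor 1, doctor 2, doctor 3, doctor 4, doctor 5, doctor 6} has only 5 neighbours ({shift 1, shift 2, shift 3, shift 4, shift 5}), so by Hall's theorem at most 5 of the 6 doctors can be matched.

5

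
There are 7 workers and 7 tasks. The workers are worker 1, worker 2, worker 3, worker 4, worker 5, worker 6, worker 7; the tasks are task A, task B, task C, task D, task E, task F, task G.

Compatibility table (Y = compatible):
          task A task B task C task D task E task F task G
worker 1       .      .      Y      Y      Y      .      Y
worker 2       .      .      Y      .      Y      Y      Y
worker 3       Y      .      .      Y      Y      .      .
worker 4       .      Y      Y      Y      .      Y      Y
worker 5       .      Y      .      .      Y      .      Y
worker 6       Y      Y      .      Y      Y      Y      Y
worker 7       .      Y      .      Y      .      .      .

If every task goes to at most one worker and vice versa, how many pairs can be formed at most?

7

A valid assignment of size 7: worker 1–task E, worker 2–task G, worker 3–task A, worker 4–task C, worker 5–task B, worker 6–task F, worker 7–task D.
All 7 workers are matched, so no larger matching exists.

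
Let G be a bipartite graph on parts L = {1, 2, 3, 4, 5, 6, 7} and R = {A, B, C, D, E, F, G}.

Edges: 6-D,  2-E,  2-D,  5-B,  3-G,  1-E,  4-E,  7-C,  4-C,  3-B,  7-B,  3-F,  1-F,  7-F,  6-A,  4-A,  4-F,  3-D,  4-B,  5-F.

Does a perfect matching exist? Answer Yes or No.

A valid assignment of size 7: 1-E, 2-D, 3-G, 4-C, 5-F, 6-A, 7-B.
All 7 left vertices are covered.

Yes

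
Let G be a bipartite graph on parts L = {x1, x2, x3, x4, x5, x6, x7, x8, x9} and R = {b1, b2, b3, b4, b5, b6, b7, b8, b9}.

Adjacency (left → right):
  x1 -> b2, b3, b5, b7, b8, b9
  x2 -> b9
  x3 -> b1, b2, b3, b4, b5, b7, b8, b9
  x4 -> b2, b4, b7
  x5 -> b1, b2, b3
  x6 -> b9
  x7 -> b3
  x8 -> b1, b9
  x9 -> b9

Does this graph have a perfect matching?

The set {x2, x6, x9} has only 1 neighbour ({b9}), so by Hall's theorem at most 7 of the 9 left vertices can be matched.
Hence no matching covers every left vertex.

No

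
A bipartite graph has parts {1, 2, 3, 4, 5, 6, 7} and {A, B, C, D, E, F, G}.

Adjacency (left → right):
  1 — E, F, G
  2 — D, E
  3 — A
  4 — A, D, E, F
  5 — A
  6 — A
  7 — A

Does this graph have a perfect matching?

The set {3, 5, 6, 7} has only 1 neighbour ({A}), so by Hall's theorem at most 4 of the 7 left vertices can be matched.
Hence no matching covers every left vertex.

No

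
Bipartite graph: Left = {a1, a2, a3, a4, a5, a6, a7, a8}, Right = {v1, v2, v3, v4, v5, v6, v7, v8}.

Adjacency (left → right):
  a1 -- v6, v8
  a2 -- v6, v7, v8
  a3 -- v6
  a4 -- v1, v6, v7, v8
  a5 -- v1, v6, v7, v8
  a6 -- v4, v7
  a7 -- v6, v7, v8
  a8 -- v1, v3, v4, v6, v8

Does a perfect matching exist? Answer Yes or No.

The set {a1, a2, a3, a4, a5, a7} has only 4 neighbours ({v1, v6, v7, v8}), so by Hall's theorem at most 6 of the 8 left vertices can be matched.
Hence no matching covers every left vertex.

No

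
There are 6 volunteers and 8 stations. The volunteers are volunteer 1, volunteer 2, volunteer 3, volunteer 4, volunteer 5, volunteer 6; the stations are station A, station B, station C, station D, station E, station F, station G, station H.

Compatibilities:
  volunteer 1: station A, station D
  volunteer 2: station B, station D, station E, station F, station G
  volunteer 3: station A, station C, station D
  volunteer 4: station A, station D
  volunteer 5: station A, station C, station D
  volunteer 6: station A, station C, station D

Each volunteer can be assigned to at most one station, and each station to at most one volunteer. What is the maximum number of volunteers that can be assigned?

4

A valid assignment of size 4: volunteer 1–station D, volunteer 2–station F, volunteer 3–station C, volunteer 4–station A.
The set {volunteer 1, volunteer 3, volunteer 4, volunteer 5, volunteer 6} has only 3 neighbours ({station A, station C, station D}), so by Hall's theorem at most 4 of the 6 volunteers can be matched.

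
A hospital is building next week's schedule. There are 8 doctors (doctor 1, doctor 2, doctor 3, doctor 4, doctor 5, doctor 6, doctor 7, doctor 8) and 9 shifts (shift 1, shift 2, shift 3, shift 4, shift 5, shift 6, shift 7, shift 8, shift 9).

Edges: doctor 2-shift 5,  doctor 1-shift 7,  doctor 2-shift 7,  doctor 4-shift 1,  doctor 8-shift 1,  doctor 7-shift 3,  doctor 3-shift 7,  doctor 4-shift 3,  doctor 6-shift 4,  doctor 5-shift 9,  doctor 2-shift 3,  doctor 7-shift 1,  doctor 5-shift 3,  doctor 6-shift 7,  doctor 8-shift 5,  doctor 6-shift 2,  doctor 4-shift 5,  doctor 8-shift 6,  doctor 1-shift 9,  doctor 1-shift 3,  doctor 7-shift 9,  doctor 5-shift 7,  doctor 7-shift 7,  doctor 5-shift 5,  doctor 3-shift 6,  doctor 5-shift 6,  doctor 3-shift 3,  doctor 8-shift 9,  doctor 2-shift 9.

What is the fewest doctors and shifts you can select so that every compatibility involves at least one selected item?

A maximum matching has 7 edges (e.g. doctor 1–shift 3, doctor 2–shift 9, doctor 3–shift 6, doctor 4–shift 1, doctor 5–shift 5, doctor 6–shift 4, doctor 7–shift 7).
By König's theorem the minimum vertex cover has the same size. One such cover is {doctor 6, shift 1, shift 3, shift 5, shift 6, shift 7, shift 9}.

7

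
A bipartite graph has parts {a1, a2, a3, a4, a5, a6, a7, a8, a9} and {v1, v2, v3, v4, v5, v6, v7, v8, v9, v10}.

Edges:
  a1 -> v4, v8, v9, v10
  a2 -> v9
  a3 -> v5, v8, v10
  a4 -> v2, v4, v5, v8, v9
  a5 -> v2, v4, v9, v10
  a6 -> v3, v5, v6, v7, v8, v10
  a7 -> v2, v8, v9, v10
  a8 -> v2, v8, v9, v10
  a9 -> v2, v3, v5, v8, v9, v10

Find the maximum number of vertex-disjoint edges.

For example, pair a1-v4, a2-v9, a3-v8, a4-v5, a5-v10, a6-v6, a7-v2, a9-v3.
The set {a1, a2, a3, a4, a5, a7, a8} has only 6 neighbours ({v10, v2, v4, v5, v8, v9}), so by Hall's theorem at most 8 of the 9 left vertices can be matched.

8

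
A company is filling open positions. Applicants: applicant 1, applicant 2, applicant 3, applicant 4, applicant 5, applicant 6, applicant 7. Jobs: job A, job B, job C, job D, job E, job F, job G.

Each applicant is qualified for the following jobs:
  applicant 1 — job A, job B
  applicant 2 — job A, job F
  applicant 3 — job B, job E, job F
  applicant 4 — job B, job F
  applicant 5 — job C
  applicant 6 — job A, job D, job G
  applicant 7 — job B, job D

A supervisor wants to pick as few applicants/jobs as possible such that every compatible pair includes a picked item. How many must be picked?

7

A maximum matching has 7 edges (e.g. applicant 1–job B, applicant 2–job A, applicant 3–job E, applicant 4–job F, applicant 5–job C, applicant 6–job G, applicant 7–job D).
By König's theorem the minimum vertex cover has the same size. One such cover is {applicant 1, applicant 2, applicant 3, applicant 4, applicant 5, applicant 6, applicant 7}.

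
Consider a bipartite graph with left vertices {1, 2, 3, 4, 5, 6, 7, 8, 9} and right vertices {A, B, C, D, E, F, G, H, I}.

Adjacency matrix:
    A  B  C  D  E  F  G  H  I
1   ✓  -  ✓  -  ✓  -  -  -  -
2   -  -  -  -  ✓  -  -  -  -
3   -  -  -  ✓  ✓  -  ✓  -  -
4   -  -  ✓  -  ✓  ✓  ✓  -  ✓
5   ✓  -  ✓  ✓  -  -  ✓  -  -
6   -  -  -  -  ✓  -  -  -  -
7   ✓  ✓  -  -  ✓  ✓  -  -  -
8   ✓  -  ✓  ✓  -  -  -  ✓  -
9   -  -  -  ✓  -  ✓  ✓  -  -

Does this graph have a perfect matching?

No

The set {2, 6} has only 1 neighbour ({E}), so by Hall's theorem at most 8 of the 9 left vertices can be matched.
Hence no matching covers every left vertex.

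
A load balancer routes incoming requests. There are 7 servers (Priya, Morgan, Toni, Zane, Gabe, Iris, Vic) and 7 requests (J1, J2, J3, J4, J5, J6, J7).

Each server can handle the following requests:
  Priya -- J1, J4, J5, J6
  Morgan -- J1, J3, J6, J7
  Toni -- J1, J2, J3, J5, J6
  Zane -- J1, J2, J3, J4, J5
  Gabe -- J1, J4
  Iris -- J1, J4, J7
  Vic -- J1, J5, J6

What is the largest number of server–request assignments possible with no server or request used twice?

7

One maximum matching: Priya→J5, Morgan→J3, Toni→J2, Zane→J1, Gabe→J4, Iris→J7, Vic→J6.
This saturates every server, so 7 is the maximum.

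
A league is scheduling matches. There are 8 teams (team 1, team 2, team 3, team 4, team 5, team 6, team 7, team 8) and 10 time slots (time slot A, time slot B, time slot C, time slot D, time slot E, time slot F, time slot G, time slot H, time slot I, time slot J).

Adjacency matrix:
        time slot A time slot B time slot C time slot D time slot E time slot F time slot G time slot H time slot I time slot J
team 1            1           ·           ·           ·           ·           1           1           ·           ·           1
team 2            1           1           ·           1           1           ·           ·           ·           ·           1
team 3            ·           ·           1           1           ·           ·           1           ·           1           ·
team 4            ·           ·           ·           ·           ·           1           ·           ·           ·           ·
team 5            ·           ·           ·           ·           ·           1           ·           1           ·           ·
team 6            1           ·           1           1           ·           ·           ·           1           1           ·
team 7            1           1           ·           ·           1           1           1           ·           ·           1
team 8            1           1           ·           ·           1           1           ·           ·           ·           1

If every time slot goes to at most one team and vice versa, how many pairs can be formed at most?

8

For example, pair team 1–time slot G, team 2–time slot D, team 3–time slot I, team 4–time slot F, team 5–time slot H, team 6–time slot C, team 7–time slot E, team 8–time slot J.
All 8 teams are matched, so no larger matching exists.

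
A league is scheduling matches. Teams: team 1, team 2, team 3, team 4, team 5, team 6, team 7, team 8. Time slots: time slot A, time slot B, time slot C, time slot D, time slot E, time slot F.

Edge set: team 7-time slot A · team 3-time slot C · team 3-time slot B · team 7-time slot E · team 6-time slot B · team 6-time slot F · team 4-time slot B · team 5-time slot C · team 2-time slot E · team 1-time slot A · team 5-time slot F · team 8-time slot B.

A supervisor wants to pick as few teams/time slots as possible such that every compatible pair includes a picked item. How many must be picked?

5

{time slot A, time slot B, time slot C, time slot E, time slot F} is a vertex cover of size 5: every edge has an endpoint in this set.
No smaller cover exists because team 1–time slot A, team 2–time slot E, team 3–time slot C, team 4–time slot B, team 5–time slot F is a matching of size 5, and a cover must include an endpoint of each of these disjoint edges (König's theorem).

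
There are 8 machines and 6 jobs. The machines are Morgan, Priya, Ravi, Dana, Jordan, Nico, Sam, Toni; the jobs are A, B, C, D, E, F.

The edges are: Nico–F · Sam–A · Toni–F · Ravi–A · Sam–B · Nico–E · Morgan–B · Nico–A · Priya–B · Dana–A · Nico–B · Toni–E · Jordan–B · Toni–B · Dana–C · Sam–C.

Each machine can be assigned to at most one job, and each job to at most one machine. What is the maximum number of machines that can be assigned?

A valid assignment of size 5: Morgan-B, Ravi-A, Dana-C, Nico-F, Toni-E.
The set {Morgan, Priya, Ravi, Dana, Jordan, Sam} has only 3 neighbours ({A, B, C}), so by Hall's theorem at most 5 of the 8 machines can be matched.

5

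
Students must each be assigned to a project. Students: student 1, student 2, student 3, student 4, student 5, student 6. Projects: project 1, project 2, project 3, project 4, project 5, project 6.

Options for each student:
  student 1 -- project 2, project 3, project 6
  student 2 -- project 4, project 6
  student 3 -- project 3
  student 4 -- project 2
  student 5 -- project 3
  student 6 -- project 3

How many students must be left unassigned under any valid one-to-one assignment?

2

A valid assignment of size 4: student 1-project 6, student 2-project 4, student 3-project 3, student 4-project 2.
The set {student 3, student 5, student 6} has only 1 neighbour ({project 3}), so by Hall's theorem at most 4 of the 6 students can be matched.
That matches 4 of the 6, leaving 2 unmatched; no matching can do better.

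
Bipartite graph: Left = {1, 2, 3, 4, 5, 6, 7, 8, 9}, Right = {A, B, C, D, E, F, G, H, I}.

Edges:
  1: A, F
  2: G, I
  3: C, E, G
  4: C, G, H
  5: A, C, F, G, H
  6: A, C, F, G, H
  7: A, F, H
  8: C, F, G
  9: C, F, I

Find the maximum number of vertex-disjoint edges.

7

For example, pair 1→A, 2→I, 3→E, 4→C, 5→G, 6→H, 7→F.
The set {1, 2, 4, 5, 6, 7, 8, 9} has only 6 neighbours ({A, C, F, G, H, I}), so by Hall's theorem at most 7 of the 9 left vertices can be matched.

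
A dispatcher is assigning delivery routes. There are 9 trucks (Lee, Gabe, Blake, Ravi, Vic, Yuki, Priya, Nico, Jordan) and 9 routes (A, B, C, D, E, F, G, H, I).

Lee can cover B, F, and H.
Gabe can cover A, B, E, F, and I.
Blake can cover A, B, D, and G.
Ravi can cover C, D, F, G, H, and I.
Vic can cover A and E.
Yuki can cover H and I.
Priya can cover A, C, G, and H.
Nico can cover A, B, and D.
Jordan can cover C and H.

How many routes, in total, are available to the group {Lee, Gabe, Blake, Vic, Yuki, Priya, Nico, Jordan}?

The union of neighbours of {Lee, Gabe, Blake, Vic, Yuki, Priya, Nico, Jordan} is {A, B, C, D, E, F, G, H, I}, which has 9 elements.
Since |N(S)| = 9 ≥ |S| = 8, Hall's condition holds for this subset.

9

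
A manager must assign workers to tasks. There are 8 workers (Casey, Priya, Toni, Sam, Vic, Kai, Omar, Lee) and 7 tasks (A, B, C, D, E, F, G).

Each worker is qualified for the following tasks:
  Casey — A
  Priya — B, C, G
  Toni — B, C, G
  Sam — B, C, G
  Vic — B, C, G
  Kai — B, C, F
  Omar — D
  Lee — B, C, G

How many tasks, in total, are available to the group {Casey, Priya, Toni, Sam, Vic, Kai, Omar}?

6

The union of neighbours of {Casey, Priya, Toni, Sam, Vic, Kai, Omar} is {A, B, C, D, F, G}, which has 6 elements.
Since |N(S)| = 6 < |S| = 7, Hall's condition fails for this subset.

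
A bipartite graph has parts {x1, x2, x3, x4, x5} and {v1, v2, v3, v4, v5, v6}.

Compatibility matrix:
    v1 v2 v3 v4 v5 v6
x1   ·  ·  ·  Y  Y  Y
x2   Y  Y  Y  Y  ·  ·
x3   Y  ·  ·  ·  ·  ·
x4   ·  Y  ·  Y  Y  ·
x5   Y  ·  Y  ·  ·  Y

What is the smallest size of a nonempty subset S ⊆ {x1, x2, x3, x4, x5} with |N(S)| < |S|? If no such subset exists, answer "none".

A matching saturating every left vertex exists, for instance x1→v4, x2→v2, x3→v1, x4→v5, x5→v6.
By Hall's marriage theorem, this means |N(S)| ≥ |S| for every subset S, so no violating subset exists.

none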